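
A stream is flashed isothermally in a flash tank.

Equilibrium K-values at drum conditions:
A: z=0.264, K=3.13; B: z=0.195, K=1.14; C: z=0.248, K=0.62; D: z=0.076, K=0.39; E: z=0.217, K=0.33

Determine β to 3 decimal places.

Iterate (Newton) starting at β = 0.5:
  β = 0.500: g = -0.1039, g' = -0.618 → β = 0.332
  β = 0.332: g = 0.0026, g' = -0.667 → β = 0.336
Converged at β = 0.336.

β = 0.336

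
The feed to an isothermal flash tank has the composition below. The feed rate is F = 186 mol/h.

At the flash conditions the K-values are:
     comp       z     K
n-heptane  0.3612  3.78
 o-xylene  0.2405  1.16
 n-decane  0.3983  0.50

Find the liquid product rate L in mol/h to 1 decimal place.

L = 32.6 mol/h

Let β = V/F and solve Σ zᵢ(Kᵢ−1)/(1+β(Kᵢ−1)) = 0.
Feasibility: ΣzᵢKᵢ = 1.8435, Σzᵢ/Kᵢ = 1.0995 — both > 1, two phases present.
Newton iteration, β⁰ = 0.56:
  β = 0.5600: g = 0.15145, g' = -0.6243 → β = 0.8026
  β = 0.8026: g = 0.01222, g' = -0.5500 → β = 0.8248
Converged at β = 0.8248.
Then V = β·F = 0.8248·186 = 153.4 mol/h and L = F − V = 32.6 mol/h.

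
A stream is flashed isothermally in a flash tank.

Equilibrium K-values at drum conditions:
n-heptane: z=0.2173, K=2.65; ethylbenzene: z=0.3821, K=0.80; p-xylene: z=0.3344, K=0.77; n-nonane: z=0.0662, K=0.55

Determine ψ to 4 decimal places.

ψ = 0.4447

Let ψ = V/F and solve Σ zᵢ(Kᵢ−1)/(1+ψ(Kᵢ−1)) = 0.
Check two-phase: ΣzᵢKᵢ = 1.1754 > 1 and Σzᵢ/Kᵢ = 1.1143 > 1, so g(0) = 0.1754 > 0 and g(1) = -0.1143 < 0.
Newton iteration, ψ⁰ = 0.35:
  ψ = 0.3500: g = 0.02611, g' = -0.2952 → ψ = 0.4384
  ψ = 0.4384: g = 0.00163, g' = -0.2602 → ψ = 0.4447
Converged at ψ = 0.4447.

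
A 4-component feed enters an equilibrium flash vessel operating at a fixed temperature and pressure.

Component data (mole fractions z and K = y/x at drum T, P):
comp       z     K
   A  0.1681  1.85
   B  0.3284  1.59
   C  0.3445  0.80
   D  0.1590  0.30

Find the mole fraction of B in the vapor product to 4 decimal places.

y_B = 0.4020

Material balance + equilibrium reduce to Σ zᵢ(Kᵢ−1)/(1+β(Kᵢ−1)) = 0.
Feasibility: ΣzᵢKᵢ = 1.1564, Σzᵢ/Kᵢ = 1.2580 — both > 1, two phases present.
Newton iteration, β⁰ = 0.41:
  β = 0.4100: g = 0.03082, g' = -0.3105 → β = 0.5093
  β = 0.5093: g = -0.00096, g' = -0.3320 → β = 0.5064
Converged at β = 0.5064.
Compositions from xᵢ = zᵢ/(1+β(Kᵢ−1)), yᵢ = Kᵢxᵢ:
  A: x = 0.1175, y = 0.2174
  B: x = 0.2529, y = 0.4020
  C: x = 0.3833, y = 0.3067
  D: x = 0.2463, y = 0.0739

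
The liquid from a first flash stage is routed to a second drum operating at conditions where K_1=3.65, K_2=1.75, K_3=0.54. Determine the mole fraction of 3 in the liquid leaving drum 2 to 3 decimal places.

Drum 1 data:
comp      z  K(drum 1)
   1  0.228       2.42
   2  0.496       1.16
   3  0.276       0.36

Drum 1:
Newton–Raphson from ψ₁ = 0.5:
  ψ₁ = 0.500: g = 0.0031, g' = -0.413 → ψ₁ = 0.507
Converged at ψ₁ = 0.507.
Drum-1 compositions:
  1: x = 0.133, y = 0.321
  2: x = 0.459, y = 0.532
  3: x = 0.409, y = 0.147
Drum-2 feed = drum-1 liquid: z₂ = (0.1325, 0.4588, 0.4087).
Drum 2:
Material balance + equilibrium reduce to Σ zᵢ(Kᵢ−1)/(1+ψ₂(Kᵢ−1)) = 0.
Feasibility: ΣzᵢKᵢ = 1.507, Σzᵢ/Kᵢ = 1.055 — both > 1, two phases present.
Newton iteration, ψ₂⁰ = 0.49:
  ψ₂ = 0.490: g = 0.1617, g' = -0.458 → ψ₂ = 0.843
  ψ₂ = 0.843: g = 0.0124, g' = -0.417 → ψ₂ = 0.872
Converged at ψ₂ = 0.872.
  1: x = 0.040, y = 0.146
  2: x = 0.277, y = 0.485
  3: x = 0.683, y = 0.369

x_3 (drum 2) = 0.683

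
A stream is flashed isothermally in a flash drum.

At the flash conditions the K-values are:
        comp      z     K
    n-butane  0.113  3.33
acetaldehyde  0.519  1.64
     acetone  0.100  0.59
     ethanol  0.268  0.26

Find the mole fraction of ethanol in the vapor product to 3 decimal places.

Material balance + equilibrium reduce to Σ zᵢ(Kᵢ−1)/(1+V/F(Kᵢ−1)) = 0.
Feasibility: ΣzᵢKᵢ = 1.356, Σzᵢ/Kᵢ = 1.551 — both > 1, two phases present.
Newton iteration, V/F⁰ = 0.55:
  V/F = 0.550: g = -0.0263, g' = -0.680 → V/F = 0.511
Converged at V/F = 0.511.
Compositions from xᵢ = zᵢ/(1+V/F(Kᵢ−1)), yᵢ = Kᵢxᵢ:
  n-butane: x = 0.052, y = 0.172
  acetaldehyde: x = 0.391, y = 0.642
  acetone: x = 0.126, y = 0.075
  ethanol: x = 0.431, y = 0.112

y_ethanol = 0.112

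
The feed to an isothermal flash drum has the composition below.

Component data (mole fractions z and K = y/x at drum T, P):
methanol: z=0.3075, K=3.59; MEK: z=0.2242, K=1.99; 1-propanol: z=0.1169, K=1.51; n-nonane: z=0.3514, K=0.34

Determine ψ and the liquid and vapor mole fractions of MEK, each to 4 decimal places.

ψ = 0.7303, x_MEK = 0.1301, y_MEK = 0.2589

Let ψ = V/F and solve Σ zᵢ(Kᵢ−1)/(1+ψ(Kᵢ−1)) = 0.
Check two-phase: ΣzᵢKᵢ = 1.8461 > 1 and Σzᵢ/Kᵢ = 1.3093 > 1, so g(0) = 0.8461 > 0 and g(1) = -0.3093 < 0.
Newton iteration, ψ⁰ = 0.5:
  ψ = 0.5000: g = 0.19684, g' = -0.8502 → ψ = 0.7315
  ψ = 0.7315: g = -0.00113, g' = -0.9085 → ψ = 0.7303
Converged at ψ = 0.7303.
Compositions from xᵢ = zᵢ/(1+ψ(Kᵢ−1)), yᵢ = Kᵢxᵢ:
  methanol: x = 0.1064, y = 0.3818
  MEK: x = 0.1301, y = 0.2589
  1-propanol: x = 0.0852, y = 0.1286
  n-nonane: x = 0.6783, y = 0.2306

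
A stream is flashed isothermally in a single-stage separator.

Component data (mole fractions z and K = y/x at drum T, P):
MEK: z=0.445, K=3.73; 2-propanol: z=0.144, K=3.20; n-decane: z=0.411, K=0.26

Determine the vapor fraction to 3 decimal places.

ψ = 0.637

Let ψ = V/F and solve Σ zᵢ(Kᵢ−1)/(1+ψ(Kᵢ−1)) = 0.
Feasibility: ΣzᵢKᵢ = 2.228, Σzᵢ/Kᵢ = 1.745 — both > 1, two phases present.
Newton–Raphson from ψ = 0.36:
  ψ = 0.360: g = 0.3749, g' = -1.479 → ψ = 0.614
  ψ = 0.614: g = 0.0320, g' = -1.345 → ψ = 0.637
Converged at ψ = 0.637.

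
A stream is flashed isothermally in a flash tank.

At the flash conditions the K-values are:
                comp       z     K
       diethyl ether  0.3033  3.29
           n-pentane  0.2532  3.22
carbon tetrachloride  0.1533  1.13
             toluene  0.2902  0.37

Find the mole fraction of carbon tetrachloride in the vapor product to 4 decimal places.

Rachford–Rice: g(β) = Σ zᵢ(Kᵢ−1)/(1+β(Kᵢ−1)) = 0.
Check two-phase: ΣzᵢKᵢ = 2.0938 > 1 and Σzᵢ/Kᵢ = 1.0908 > 1, so g(0) = 1.0938 > 0 and g(1) = -0.0908 < 0.
Iterate (Newton) starting at β = 0.5:
  β = 0.5000: g = 0.34202, g' = -0.8737 → β = 0.8914
  β = 0.8914: g = 0.01788, g' = -0.9140 → β = 0.9110
  β = 0.9110: g = -0.00025, g' = -0.9401 → β = 0.9107
Converged at β = 0.9107.
Compositions from xᵢ = zᵢ/(1+β(Kᵢ−1)), yᵢ = Kᵢxᵢ:
  diethyl ether: x = 0.0983, y = 0.3234
  n-pentane: x = 0.0838, y = 0.2698
  carbon tetrachloride: x = 0.1371, y = 0.1549
  toluene: x = 0.6808, y = 0.2519

y_carbon tetrachloride = 0.1549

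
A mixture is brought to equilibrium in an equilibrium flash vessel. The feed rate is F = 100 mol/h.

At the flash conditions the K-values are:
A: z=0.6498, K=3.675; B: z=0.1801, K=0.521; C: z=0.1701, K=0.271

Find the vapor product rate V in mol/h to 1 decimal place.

Material balance + equilibrium reduce to Σ zᵢ(Kᵢ−1)/(1+V/F(Kᵢ−1)) = 0.
Feasibility: ΣzᵢKᵢ = 2.5279, Σzᵢ/Kᵢ = 1.1502 — both > 1, two phases present.
Iterate (Newton) starting at V/F = 0.37:
  V/F = 0.3700: g = 0.59893, g' = -1.4050 → V/F = 0.7963
  V/F = 0.7963: g = 0.12027, g' = -1.0963 → V/F = 0.9060
  V/F = 0.9060: g = -0.00991, g' = -1.3099 → V/F = 0.8984
Converged at V/F = 0.8984.
Then V = V/F·F = 0.8984·100 = 89.8 mol/h and L = F − V = 10.2 mol/h.

V = 89.8 mol/h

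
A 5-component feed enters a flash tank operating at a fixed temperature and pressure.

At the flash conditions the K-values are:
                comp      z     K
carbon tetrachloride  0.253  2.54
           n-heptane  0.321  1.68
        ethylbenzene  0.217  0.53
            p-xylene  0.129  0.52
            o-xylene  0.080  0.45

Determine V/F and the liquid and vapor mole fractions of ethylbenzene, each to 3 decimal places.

Rachford–Rice: g(V/F) = Σ zᵢ(Kᵢ−1)/(1+V/F(Kᵢ−1)) = 0.
g(0) = ΣzᵢKᵢ − 1 = 0.400 and g(1) = 1 − Σzᵢ/Kᵢ = -0.126, so a root lies in (0, 1).
Iterate (Newton) starting at V/F = 0.5:
  V/F = 0.500: g = 0.1075, g' = -0.454 → V/F = 0.737
  V/F = 0.737: g = 0.0020, g' = -0.449 → V/F = 0.742
Converged at V/F = 0.742.
Compositions from xᵢ = zᵢ/(1+V/F(Kᵢ−1)), yᵢ = Kᵢxᵢ:
  carbon tetrachloride: x = 0.118, y = 0.300
  n-heptane: x = 0.213, y = 0.359
  ethylbenzene: x = 0.333, y = 0.177
  p-xylene: x = 0.200, y = 0.104
  o-xylene: x = 0.135, y = 0.061

V/F = 0.742, x_ethylbenzene = 0.333, y_ethylbenzene = 0.177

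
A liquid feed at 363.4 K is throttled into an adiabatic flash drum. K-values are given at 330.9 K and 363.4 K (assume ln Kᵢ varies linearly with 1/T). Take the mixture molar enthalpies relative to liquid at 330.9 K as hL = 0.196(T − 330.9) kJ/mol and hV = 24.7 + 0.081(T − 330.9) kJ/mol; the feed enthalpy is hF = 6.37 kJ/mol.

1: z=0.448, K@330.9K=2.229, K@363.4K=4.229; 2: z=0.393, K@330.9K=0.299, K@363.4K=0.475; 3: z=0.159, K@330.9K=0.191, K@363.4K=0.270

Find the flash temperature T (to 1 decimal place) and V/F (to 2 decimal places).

T = 334.6 K, V/F = 0.23

Adiabatic flash: solve Rachford–Rice at each trial T, then check hF = ψ·hV(T) + (1−ψ)·hL(T).
  T = 330.9 K: K = (2.229, 0.299, 0.191), RR gives ψ = 0.162, H_out = 4.012 kJ/mol
  T = 363.4 K: K = (4.229, 0.475, 0.270), RR gives ψ = 0.585, H_out = 18.640 kJ/mol
  T = 347.1 K: K = (3.114, 0.381, 0.229), RR gives ψ = 0.412, H_out = 12.577 kJ/mol
  T = 339.0 K: K = (2.645, 0.338, 0.210), RR gives ψ = 0.304, H_out = 8.821 kJ/mol
  T = 334.9 K: K = (2.428, 0.318, 0.200), RR gives ψ = 0.238, H_out = 6.565 kJ/mol
  T = 332.9 K: K = (2.327, 0.308, 0.195), RR gives ψ = 0.202, H_out = 5.340 kJ/mol
Linear interpolation between T = 332.9 (H_out = 5.340) and T = 334.9 (H_out = 6.565) on hF = 6.37 gives T ≈ 334.6 K, at which ψ = 0.23.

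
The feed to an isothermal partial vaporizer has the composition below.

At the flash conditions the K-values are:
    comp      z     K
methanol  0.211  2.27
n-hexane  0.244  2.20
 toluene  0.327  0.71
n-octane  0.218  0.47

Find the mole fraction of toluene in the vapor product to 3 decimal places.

y_toluene = 0.291

Newton–Raphson from V/F = 0.65:
  V/F = 0.650: g = 0.0182, g' = -0.397 → V/F = 0.696
Converged at V/F = 0.696.
Compositions from xᵢ = zᵢ/(1+V/F(Kᵢ−1)), yᵢ = Kᵢxᵢ:
  methanol: x = 0.112, y = 0.254
  n-hexane: x = 0.133, y = 0.293
  toluene: x = 0.410, y = 0.291
  n-octane: x = 0.345, y = 0.162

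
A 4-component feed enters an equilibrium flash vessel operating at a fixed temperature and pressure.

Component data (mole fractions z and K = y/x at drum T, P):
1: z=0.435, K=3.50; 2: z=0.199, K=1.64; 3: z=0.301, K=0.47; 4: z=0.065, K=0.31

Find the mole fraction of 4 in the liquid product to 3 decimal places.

Material balance + equilibrium reduce to Σ zᵢ(Kᵢ−1)/(1+V/F(Kᵢ−1)) = 0.
Feasibility: ΣzᵢKᵢ = 2.010, Σzᵢ/Kᵢ = 1.096 — both > 1, two phases present.
Iterate (Newton) starting at V/F = 0.5:
  V/F = 0.500: g = 0.2943, g' = -0.812 → V/F = 0.862
  V/F = 0.862: g = 0.0222, g' = -0.782 → V/F = 0.891
  V/F = 0.891: g = -0.0003, g' = -0.806 → V/F = 0.890
Converged at V/F = 0.890.
Compositions from xᵢ = zᵢ/(1+V/F(Kᵢ−1)), yᵢ = Kᵢxᵢ:
  1: x = 0.135, y = 0.472
  2: x = 0.127, y = 0.208
  3: x = 0.570, y = 0.268
  4: x = 0.168, y = 0.052

x_4 = 0.168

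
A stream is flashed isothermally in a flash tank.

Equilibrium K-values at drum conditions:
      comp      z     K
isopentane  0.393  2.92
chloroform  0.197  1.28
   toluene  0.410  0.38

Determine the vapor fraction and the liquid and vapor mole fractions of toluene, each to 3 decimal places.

ψ = 0.590, x_toluene = 0.647, y_toluene = 0.246

Material balance + equilibrium reduce to Σ zᵢ(Kᵢ−1)/(1+ψ(Kᵢ−1)) = 0.
Check two-phase: ΣzᵢKᵢ = 1.556 > 1 and Σzᵢ/Kᵢ = 1.367 > 1, so g(0) = 0.556 > 0 and g(1) = -0.367 < 0.
Newton iteration, ψ⁰ = 0.5:
  ψ = 0.500: g = 0.0650, g' = -0.720 → ψ = 0.590
Converged at ψ = 0.590.
Compositions from xᵢ = zᵢ/(1+ψ(Kᵢ−1)), yᵢ = Kᵢxᵢ:
  isopentane: x = 0.184, y = 0.538
  chloroform: x = 0.169, y = 0.216
  toluene: x = 0.647, y = 0.246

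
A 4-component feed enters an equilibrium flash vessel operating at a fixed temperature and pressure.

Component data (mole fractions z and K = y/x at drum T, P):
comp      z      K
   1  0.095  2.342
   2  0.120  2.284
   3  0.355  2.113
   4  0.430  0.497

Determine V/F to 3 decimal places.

V/F = 0.770

Rachford–Rice: g(V/F) = Σ zᵢ(Kᵢ−1)/(1+V/F(Kᵢ−1)) = 0.
Feasibility: ΣzᵢKᵢ = 1.460, Σzᵢ/Kᵢ = 1.126 — both > 1, two phases present.
Newton–Raphson from V/F = 0.39:
  V/F = 0.390: g = 0.1928, g' = -0.544 → V/F = 0.745
  V/F = 0.745: g = 0.0128, g' = -0.504 → V/F = 0.770
Converged at V/F = 0.770.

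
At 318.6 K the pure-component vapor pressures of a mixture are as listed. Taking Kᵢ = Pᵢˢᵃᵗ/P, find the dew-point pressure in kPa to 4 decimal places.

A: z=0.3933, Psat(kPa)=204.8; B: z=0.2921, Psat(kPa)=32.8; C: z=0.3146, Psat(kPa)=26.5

Pdew = 44.0575 kPa

At the dew point ψ → 1, so Σzᵢ/Kᵢ = 1 with Kᵢ = Pᵢˢᵃᵗ/P ⇒ 1/P = Σzᵢ/Pᵢˢᵃᵗ.
1/P = 0.3933/204.8 + 0.2921/32.8 + 0.3146/26.5 = 0.0226976 ⇒ P = 44.0575 kPa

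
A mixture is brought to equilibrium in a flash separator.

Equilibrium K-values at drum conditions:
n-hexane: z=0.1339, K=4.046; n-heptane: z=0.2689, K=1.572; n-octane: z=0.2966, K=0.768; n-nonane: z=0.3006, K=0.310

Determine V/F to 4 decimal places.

V/F = 0.3138

Rachford–Rice: g(V/F) = Σ zᵢ(Kᵢ−1)/(1+V/F(Kᵢ−1)) = 0.
Check two-phase: ΣzᵢKᵢ = 1.2854 > 1 and Σzᵢ/Kᵢ = 1.5600 > 1, so g(0) = 0.2854 > 0 and g(1) = -0.5600 < 0.
Newton iteration, V/F⁰ = 0.5:
  V/F = 0.5000: g = -0.11324, g' = -0.6024 → V/F = 0.3120
  V/F = 0.3120: g = 0.00114, g' = -0.6409 → V/F = 0.3138
Converged at V/F = 0.3138.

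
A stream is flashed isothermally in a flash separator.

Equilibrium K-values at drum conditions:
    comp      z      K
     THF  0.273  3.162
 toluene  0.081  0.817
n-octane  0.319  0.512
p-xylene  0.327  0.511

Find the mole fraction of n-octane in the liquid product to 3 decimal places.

x_n-octane = 0.366

Rachford–Rice: g(V/F) = Σ zᵢ(Kᵢ−1)/(1+V/F(Kᵢ−1)) = 0.
Feasibility: ΣzᵢKᵢ = 1.260, Σzᵢ/Kᵢ = 1.448 — both > 1, two phases present.
Newton–Raphson from V/F = 0.7:
  V/F = 0.700: g = -0.2617, g' = -0.562 → V/F = 0.234
  V/F = 0.234: g = 0.0202, g' = -0.762 → V/F = 0.260
  V/F = 0.260: g = 0.0005, g' = -0.728 → V/F = 0.261
Converged at V/F = 0.261.
Compositions from xᵢ = zᵢ/(1+V/F(Kᵢ−1)), yᵢ = Kᵢxᵢ:
  THF: x = 0.175, y = 0.552
  toluene: x = 0.085, y = 0.069
  n-octane: x = 0.366, y = 0.187
  p-xylene: x = 0.375, y = 0.192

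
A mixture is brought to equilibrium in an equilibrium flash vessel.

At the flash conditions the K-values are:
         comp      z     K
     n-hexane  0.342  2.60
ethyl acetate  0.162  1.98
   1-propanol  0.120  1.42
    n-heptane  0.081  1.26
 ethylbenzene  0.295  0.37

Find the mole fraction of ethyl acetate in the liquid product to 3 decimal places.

Material balance + equilibrium reduce to Σ zᵢ(Kᵢ−1)/(1+β(Kᵢ−1)) = 0.
Check two-phase: ΣzᵢKᵢ = 1.592 > 1 and Σzᵢ/Kᵢ = 1.159 > 1, so g(0) = 0.592 > 0 and g(1) = -0.159 < 0.
Newton–Raphson from β = 0.36:
  β = 0.360: g = 0.2872, g' = -0.654 → β = 0.799
  β = 0.799: g = 0.0100, g' = -0.708 → β = 0.813
Converged at β = 0.813.
Compositions from xᵢ = zᵢ/(1+β(Kᵢ−1)), yᵢ = Kᵢxᵢ:
  n-hexane: x = 0.149, y = 0.386
  ethyl acetate: x = 0.090, y = 0.179
  1-propanol: x = 0.089, y = 0.127
  n-heptane: x = 0.067, y = 0.084
  ethylbenzene: x = 0.605, y = 0.224

x_ethyl acetate = 0.090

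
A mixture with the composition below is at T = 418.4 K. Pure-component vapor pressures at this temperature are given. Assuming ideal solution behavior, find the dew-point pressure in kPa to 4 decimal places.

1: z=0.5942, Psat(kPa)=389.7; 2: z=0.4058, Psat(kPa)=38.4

At the dew point ψ → 1, so Σzᵢ/Kᵢ = 1 with Kᵢ = Pᵢˢᵃᵗ/P ⇒ 1/P = Σzᵢ/Pᵢˢᵃᵗ.
1/P = 0.5942/389.7 + 0.4058/38.4 = 0.0120925 ⇒ P = 82.6961 kPa

Pdew = 82.6961 kPa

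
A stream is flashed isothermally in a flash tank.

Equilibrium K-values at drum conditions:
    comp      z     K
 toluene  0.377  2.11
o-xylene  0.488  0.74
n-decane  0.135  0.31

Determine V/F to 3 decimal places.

V/F = 0.451

Rachford–Rice: g(V/F) = Σ zᵢ(Kᵢ−1)/(1+V/F(Kᵢ−1)) = 0.
Check two-phase: ΣzᵢKᵢ = 1.198 > 1 and Σzᵢ/Kᵢ = 1.274 > 1, so g(0) = 0.198 > 0 and g(1) = -0.274 < 0.
Iterate (Newton) starting at V/F = 0.5:
  V/F = 0.500: g = -0.0189, g' = -0.385 → V/F = 0.451
Converged at V/F = 0.451.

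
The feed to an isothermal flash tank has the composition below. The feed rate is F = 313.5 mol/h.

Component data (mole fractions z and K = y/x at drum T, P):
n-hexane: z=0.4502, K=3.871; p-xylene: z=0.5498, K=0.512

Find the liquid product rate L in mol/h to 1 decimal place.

L = 84.3 mol/h

Rachford–Rice: g(β) = Σ zᵢ(Kᵢ−1)/(1+β(Kᵢ−1)) = 0.
Check two-phase: ΣzᵢKᵢ = 2.0242 > 1 and Σzᵢ/Kᵢ = 1.1901 > 1, so g(0) = 1.0242 > 0 and g(1) = -0.1901 < 0.
Binary case is linear: z₁(K₁−1)(1+β(K₂−1)) + z₂(K₂−1)(1+β(K₁−1)) = 0
⇒ β = [z₁(K₁−1)+z₂(K₂−1)] / [−(K₁−1)(K₂−1)] = 1.02422/1.40105 = 0.7310
Then V = β·F = 0.7310·313.5 = 229.2 mol/h and L = F − V = 84.3 mol/h.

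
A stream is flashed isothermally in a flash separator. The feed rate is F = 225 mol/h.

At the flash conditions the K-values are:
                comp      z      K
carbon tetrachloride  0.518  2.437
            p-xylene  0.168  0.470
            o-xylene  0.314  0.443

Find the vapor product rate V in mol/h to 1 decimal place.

V = 137.3 mol/h

Rachford–Rice: g(ψ) = Σ zᵢ(Kᵢ−1)/(1+ψ(Kᵢ−1)) = 0.
Feasibility: ΣzᵢKᵢ = 1.480, Σzᵢ/Kᵢ = 1.279 — both > 1, two phases present.
Newton iteration, ψ⁰ = 0.4:
  ψ = 0.400: g = 0.1346, g' = -0.669 → ψ = 0.601
  ψ = 0.601: g = 0.0056, g' = -0.630 → ψ = 0.610
Converged at ψ = 0.610.
Then V = ψ·F = 0.6103·225 = 137.3 mol/h and L = F − V = 87.7 mol/h.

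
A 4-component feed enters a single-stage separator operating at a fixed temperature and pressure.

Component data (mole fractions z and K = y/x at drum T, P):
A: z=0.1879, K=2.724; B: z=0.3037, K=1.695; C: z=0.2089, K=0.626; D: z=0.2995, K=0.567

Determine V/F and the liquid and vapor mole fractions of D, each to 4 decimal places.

Material balance + equilibrium reduce to Σ zᵢ(Kᵢ−1)/(1+V/F(Kᵢ−1)) = 0.
Check two-phase: ΣzᵢKᵢ = 1.3272 > 1 and Σzᵢ/Kᵢ = 1.1101 > 1, so g(0) = 0.3272 > 0 and g(1) = -0.1101 < 0.
Newton–Raphson from V/F = 0.5:
  V/F = 0.5000: g = 0.06900, g' = -0.3776 → V/F = 0.6827
  V/F = 0.6827: g = 0.00291, g' = -0.3512 → V/F = 0.6910
Converged at V/F = 0.6910.
Compositions from xᵢ = zᵢ/(1+V/F(Kᵢ−1)), yᵢ = Kᵢxᵢ:
  A: x = 0.0857, y = 0.2336
  B: x = 0.2052, y = 0.3478
  C: x = 0.2817, y = 0.1763
  D: x = 0.4274, y = 0.2423

V/F = 0.6910, x_D = 0.4274, y_D = 0.2423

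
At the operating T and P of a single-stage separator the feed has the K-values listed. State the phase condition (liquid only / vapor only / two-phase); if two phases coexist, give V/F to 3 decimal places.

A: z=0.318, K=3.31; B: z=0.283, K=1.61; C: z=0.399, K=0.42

two-phase, V/F = 0.718

ΣzᵢKᵢ = 1.676; Σzᵢ/Kᵢ = 1.222.
Both exceed 1, so a two-phase solution exists.
Let ψ = V/F and solve Σ zᵢ(Kᵢ−1)/(1+ψ(Kᵢ−1)) = 0.
Newton iteration, ψ⁰ = 0.58:
  ψ = 0.580: g = 0.0927, g' = -0.672 → ψ = 0.718
Converged at ψ = 0.718.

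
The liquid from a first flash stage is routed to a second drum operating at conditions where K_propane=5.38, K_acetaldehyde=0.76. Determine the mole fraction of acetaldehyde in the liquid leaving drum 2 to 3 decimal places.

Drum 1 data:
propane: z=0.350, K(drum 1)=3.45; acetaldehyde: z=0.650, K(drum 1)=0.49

x_acetaldehyde (drum 2) = 0.948

Drum 1:
Material balance + equilibrium reduce to Σ zᵢ(Kᵢ−1)/(1+ψ₁(Kᵢ−1)) = 0.
Check two-phase: ΣzᵢKᵢ = 1.526 > 1 and Σzᵢ/Kᵢ = 1.428 > 1, so g(0) = 0.526 > 0 and g(1) = -0.428 < 0.
Binary case is linear: z₁(K₁−1)(1+ψ₁(K₂−1)) + z₂(K₂−1)(1+ψ₁(K₁−1)) = 0
⇒ ψ₁ = [z₁(K₁−1)+z₂(K₂−1)] / [−(K₁−1)(K₂−1)] = 0.5260/1.2495 = 0.421
Drum-1 compositions:
  propane: x = 0.172, y = 0.594
  acetaldehyde: x = 0.828, y = 0.406
Drum-2 feed = drum-1 liquid: z₂ = (0.1723, 0.8277).
Drum 2:
Newton iteration, ψ₂⁰ = 0.57:
  ψ₂ = 0.570: g = -0.0143, g' = -0.334 → ψ₂ = 0.527
  ψ₂ = 0.527: g = 0.0006, g' = -0.364 → ψ₂ = 0.529
Converged at ψ₂ = 0.529.
  propane: x = 0.052, y = 0.279
  acetaldehyde: x = 0.948, y = 0.721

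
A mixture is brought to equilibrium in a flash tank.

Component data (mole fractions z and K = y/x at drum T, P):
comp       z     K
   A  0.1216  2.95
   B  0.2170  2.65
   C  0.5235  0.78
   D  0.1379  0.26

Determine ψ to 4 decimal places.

ψ = 0.5481

Let ψ = V/F and solve Σ zᵢ(Kᵢ−1)/(1+ψ(Kᵢ−1)) = 0.
Feasibility: ΣzᵢKᵢ = 1.3780, Σzᵢ/Kᵢ = 1.3246 — both > 1, two phases present.
Newton–Raphson from ψ = 0.5:
  ψ = 0.5000: g = 0.02487, g' = -0.5182 → ψ = 0.5480
  ψ = 0.5480: g = 0.00005, g' = -0.5174 → ψ = 0.5481
Converged at ψ = 0.5481.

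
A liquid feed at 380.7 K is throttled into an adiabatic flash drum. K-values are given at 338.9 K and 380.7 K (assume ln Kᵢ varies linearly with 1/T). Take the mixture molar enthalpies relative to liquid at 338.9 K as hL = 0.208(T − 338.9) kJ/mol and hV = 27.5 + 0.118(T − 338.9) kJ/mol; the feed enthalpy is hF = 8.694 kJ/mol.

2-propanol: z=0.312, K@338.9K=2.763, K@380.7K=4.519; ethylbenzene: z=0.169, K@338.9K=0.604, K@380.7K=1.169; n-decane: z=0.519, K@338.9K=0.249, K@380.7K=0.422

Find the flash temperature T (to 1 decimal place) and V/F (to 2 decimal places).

Adiabatic flash: solve Rachford–Rice at each trial T, then check hF = ψ·hV(T) + (1−ψ)·hL(T).
  T = 338.9 K: K = (2.763, 0.604, 0.249), RR gives ψ = 0.078, H_out = 2.157 kJ/mol
  T = 380.7 K: K = (4.519, 1.169, 0.422), RR gives ψ = 0.503, H_out = 20.627 kJ/mol
  T = 359.8 K: K = (3.584, 0.857, 0.329), RR gives ψ = 0.293, H_out = 11.859 kJ/mol
  T = 349.4 K: K = (3.161, 0.724, 0.288), RR gives ψ = 0.191, H_out = 7.258 kJ/mol
  T = 354.6 K: K = (3.369, 0.788, 0.308), RR gives ψ = 0.243, H_out = 9.597 kJ/mol
  T = 352.0 K: K = (3.264, 0.756, 0.298), RR gives ψ = 0.217, H_out = 8.439 kJ/mol
  T = 353.3 K: K = (3.317, 0.772, 0.303), RR gives ψ = 0.230, H_out = 9.020 kJ/mol
Linear interpolation between T = 352.0 (H_out = 8.439) and T = 353.3 (H_out = 9.020) on hF = 8.694 gives T ≈ 352.6 K, at which ψ = 0.22.

T = 352.6 K, V/F = 0.22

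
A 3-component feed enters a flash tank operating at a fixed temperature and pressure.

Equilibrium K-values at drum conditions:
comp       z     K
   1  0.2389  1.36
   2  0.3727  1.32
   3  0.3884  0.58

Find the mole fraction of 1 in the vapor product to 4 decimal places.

y_1 = 0.2934

Material balance + equilibrium reduce to Σ zᵢ(Kᵢ−1)/(1+β(Kᵢ−1)) = 0.
g(0) = ΣzᵢKᵢ − 1 = 0.0421 and g(1) = 1 − Σzᵢ/Kᵢ = -0.1277, so a root lies in (0, 1).
Iterate (Newton) starting at β = 0.54:
  β = 0.5400: g = -0.03728, g' = -0.1641 → β = 0.3128
  β = 0.3128: g = -0.00208, g' = -0.1474 → β = 0.2986
Converged at β = 0.2986.
Compositions from xᵢ = zᵢ/(1+β(Kᵢ−1)), yᵢ = Kᵢxᵢ:
  1: x = 0.2157, y = 0.2934
  2: x = 0.3402, y = 0.4491
  3: x = 0.4441, y = 0.2576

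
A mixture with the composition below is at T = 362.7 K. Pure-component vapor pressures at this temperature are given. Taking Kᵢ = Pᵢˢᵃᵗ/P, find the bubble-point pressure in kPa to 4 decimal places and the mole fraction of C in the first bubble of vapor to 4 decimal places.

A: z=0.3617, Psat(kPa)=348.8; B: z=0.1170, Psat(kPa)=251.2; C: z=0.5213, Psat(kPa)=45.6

Pbub = 179.3226 kPa, y_C = 0.1326

At the bubble point ψ → 0, so ΣzᵢKᵢ = 1 with Kᵢ = Pᵢˢᵃᵗ/P ⇒ P = ΣzᵢPᵢˢᵃᵗ.
P = 0.3617·348.8 + 0.1170·251.2 + 0.5213·45.6 = 179.3226 kPa
yᵢ = zᵢPᵢˢᵃᵗ/P ⇒ y_C = 0.5213·45.6/179.3226 = 0.1326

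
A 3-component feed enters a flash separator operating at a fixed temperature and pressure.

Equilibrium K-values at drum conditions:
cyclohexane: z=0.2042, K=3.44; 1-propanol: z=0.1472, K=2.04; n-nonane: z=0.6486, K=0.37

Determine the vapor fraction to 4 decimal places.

Material balance + equilibrium reduce to Σ zᵢ(Kᵢ−1)/(1+ψ(Kᵢ−1)) = 0.
Check two-phase: ΣzᵢKᵢ = 1.2427 > 1 and Σzᵢ/Kᵢ = 1.8845 > 1, so g(0) = 0.2427 > 0 and g(1) = -0.8845 < 0.
Iterate (Newton) starting at ψ = 0.56:
  ψ = 0.5600: g = -0.32407, g' = -0.8953 → ψ = 0.1980
  ψ = 0.1980: g = -0.00398, g' = -0.9982 → ψ = 0.1940
Converged at ψ = 0.1940.

ψ = 0.1940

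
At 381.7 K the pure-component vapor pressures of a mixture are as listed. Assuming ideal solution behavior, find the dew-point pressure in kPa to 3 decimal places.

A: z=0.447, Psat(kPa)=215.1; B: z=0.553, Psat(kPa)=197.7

Pdew = 205.117 kPa

At the dew point ψ → 1, so Σzᵢ/Kᵢ = 1 with Kᵢ = Pᵢˢᵃᵗ/P ⇒ 1/P = Σzᵢ/Pᵢˢᵃᵗ.
1/P = 0.447/215.1 + 0.553/197.7 = 0.004875 ⇒ P = 205.117 kPa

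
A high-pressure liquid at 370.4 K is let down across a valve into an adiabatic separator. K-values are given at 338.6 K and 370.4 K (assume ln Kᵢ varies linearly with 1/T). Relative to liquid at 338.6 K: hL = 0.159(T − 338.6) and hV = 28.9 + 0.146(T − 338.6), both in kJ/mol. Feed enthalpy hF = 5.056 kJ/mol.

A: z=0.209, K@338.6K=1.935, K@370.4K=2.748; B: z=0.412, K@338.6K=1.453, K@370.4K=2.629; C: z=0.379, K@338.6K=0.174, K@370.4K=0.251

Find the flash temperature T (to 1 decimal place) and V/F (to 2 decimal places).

Adiabatic flash: solve Rachford–Rice at each trial T, then check hF = ψ·hV(T) + (1−ψ)·hL(T).
  T = 338.6 K: K = (1.935, 1.453, 0.174), RR gives ψ = 0.130, H_out = 3.745 kJ/mol
  T = 370.4 K: K = (2.748, 2.629, 0.251), RR gives ψ = 0.602, H_out = 22.202 kJ/mol
  T = 354.5 K: K = (2.324, 1.981, 0.211), RR gives ψ = 0.439, H_out = 15.115 kJ/mol
  T = 346.6 K: K = (2.126, 1.704, 0.192), RR gives ψ = 0.316, H_out = 10.359 kJ/mol
  T = 342.6 K: K = (2.030, 1.575, 0.183), RR gives ψ = 0.233, H_out = 7.355 kJ/mol
  T = 340.6 K: K = (1.982, 1.513, 0.178), RR gives ψ = 0.184, H_out = 5.639 kJ/mol
Linear interpolation between T = 338.6 (H_out = 3.745) and T = 340.6 (H_out = 5.639) on hF = 5.056 gives T ≈ 340.0 K, at which ψ = 0.17.

T = 340.0 K, V/F = 0.17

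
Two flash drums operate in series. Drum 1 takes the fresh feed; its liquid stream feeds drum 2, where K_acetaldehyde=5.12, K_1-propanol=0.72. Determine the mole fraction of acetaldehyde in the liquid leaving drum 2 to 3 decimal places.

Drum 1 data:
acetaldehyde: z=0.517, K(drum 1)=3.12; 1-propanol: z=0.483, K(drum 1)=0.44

Drum 1:
Rachford–Rice: g(ψ₁) = Σ zᵢ(Kᵢ−1)/(1+ψ₁(Kᵢ−1)) = 0.
g(0) = ΣzᵢKᵢ − 1 = 0.826 and g(1) = 1 − Σzᵢ/Kᵢ = -0.263, so a root lies in (0, 1).
Binary case is linear: z₁(K₁−1)(1+ψ₁(K₂−1)) + z₂(K₂−1)(1+ψ₁(K₁−1)) = 0
⇒ ψ₁ = [z₁(K₁−1)+z₂(K₂−1)] / [−(K₁−1)(K₂−1)] = 0.8256/1.1872 = 0.695
Drum-1 compositions:
  acetaldehyde: x = 0.209, y = 0.652
  1-propanol: x = 0.791, y = 0.348
Drum-2 feed = drum-1 liquid: z₂ = (0.2090, 0.7910).
Drum 2:
Binary case is linear: z₁(K₁−1)(1+ψ₂(K₂−1)) + z₂(K₂−1)(1+ψ₂(K₁−1)) = 0
⇒ ψ₂ = [z₁(K₁−1)+z₂(K₂−1)] / [−(K₁−1)(K₂−1)] = 0.6394/1.1536 = 0.554
  acetaldehyde: x = 0.064, y = 0.326
  1-propanol: x = 0.936, y = 0.674

x_acetaldehyde (drum 2) = 0.064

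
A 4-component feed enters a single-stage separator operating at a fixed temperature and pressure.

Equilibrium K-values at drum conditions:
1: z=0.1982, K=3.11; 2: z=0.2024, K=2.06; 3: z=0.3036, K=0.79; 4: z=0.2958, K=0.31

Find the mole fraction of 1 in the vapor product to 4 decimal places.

Material balance + equilibrium reduce to Σ zᵢ(Kᵢ−1)/(1+V/F(Kᵢ−1)) = 0.
Feasibility: ΣzᵢKᵢ = 1.3649, Σzᵢ/Kᵢ = 1.5005 — both > 1, two phases present.
Iterate (Newton) starting at V/F = 0.37:
  V/F = 0.3700: g = 0.04576, g' = -0.6653 → V/F = 0.4388
  V/F = 0.4388: g = 0.00064, g' = -0.6498 → V/F = 0.4398
Converged at V/F = 0.4398.
Compositions from xᵢ = zᵢ/(1+V/F(Kᵢ−1)), yᵢ = Kᵢxᵢ:
  1: x = 0.1028, y = 0.3197
  2: x = 0.1380, y = 0.2844
  3: x = 0.3345, y = 0.2642
  4: x = 0.4247, y = 0.1316

y_1 = 0.3197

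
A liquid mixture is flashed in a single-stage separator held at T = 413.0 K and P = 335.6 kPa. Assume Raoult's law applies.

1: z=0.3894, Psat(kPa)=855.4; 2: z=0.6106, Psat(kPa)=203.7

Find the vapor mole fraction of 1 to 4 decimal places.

y_1 = 0.5159

Raoult's law: Kᵢ = Pᵢˢᵃᵗ/P = Pᵢˢᵃᵗ/335.6.
  K_1 = 855.4/335.6 = 2.548868, K_2 = 203.7/335.6 = 0.606973
Rachford–Rice: g(V/F) = Σ zᵢ(Kᵢ−1)/(1+V/F(Kᵢ−1)) = 0.
Check two-phase: ΣzᵢKᵢ = 1.3631 > 1 and Σzᵢ/Kᵢ = 1.1587 > 1, so g(0) = 0.3631 > 0 and g(1) = -0.1587 < 0.
Newton–Raphson from V/F = 0.56:
  V/F = 0.5600: g = 0.01528, g' = -0.4230 → V/F = 0.5961
  V/F = 0.5961: g = 0.00018, g' = -0.4134 → V/F = 0.5965
Converged at V/F = 0.5965.
Compositions from xᵢ = zᵢ/(1+V/F(Kᵢ−1)), yᵢ = Kᵢxᵢ:
  1: x = 0.2024, y = 0.5159
  2: x = 0.7976, y = 0.4841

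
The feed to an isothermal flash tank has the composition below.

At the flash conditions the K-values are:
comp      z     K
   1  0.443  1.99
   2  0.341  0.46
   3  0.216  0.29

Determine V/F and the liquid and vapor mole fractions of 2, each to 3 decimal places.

V/F = 0.167, x_2 = 0.375, y_2 = 0.172

Material balance + equilibrium reduce to Σ zᵢ(Kᵢ−1)/(1+V/F(Kᵢ−1)) = 0.
Check two-phase: ΣzᵢKᵢ = 1.101 > 1 and Σzᵢ/Kᵢ = 1.709 > 1, so g(0) = 0.101 > 0 and g(1) = -0.709 < 0.
Newton iteration, V/F⁰ = 0.56:
  V/F = 0.560: g = -0.2364, g' = -0.684 → V/F = 0.214
  V/F = 0.214: g = -0.0274, g' = -0.574 → V/F = 0.167
Converged at V/F = 0.167.
Compositions from xᵢ = zᵢ/(1+V/F(Kᵢ−1)), yᵢ = Kᵢxᵢ:
  1: x = 0.380, y = 0.757
  2: x = 0.375, y = 0.172
  3: x = 0.245, y = 0.071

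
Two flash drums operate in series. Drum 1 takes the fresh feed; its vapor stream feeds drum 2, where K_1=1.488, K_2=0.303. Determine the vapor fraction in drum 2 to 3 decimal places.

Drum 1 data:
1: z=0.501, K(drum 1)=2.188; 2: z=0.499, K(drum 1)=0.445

V/F (drum 2) = 0.378

Drum 1:
Rachford–Rice: g(ψ₁) = Σ zᵢ(Kᵢ−1)/(1+ψ₁(Kᵢ−1)) = 0.
Check two-phase: ΣzᵢKᵢ = 1.318 > 1 and Σzᵢ/Kᵢ = 1.350 > 1, so g(0) = 0.318 > 0 and g(1) = -0.350 < 0.
Binary case is linear: z₁(K₁−1)(1+ψ₁(K₂−1)) + z₂(K₂−1)(1+ψ₁(K₁−1)) = 0
⇒ ψ₁ = [z₁(K₁−1)+z₂(K₂−1)] / [−(K₁−1)(K₂−1)] = 0.3182/0.6593 = 0.483
Drum-1 compositions:
  1: x = 0.318, y = 0.697
  2: x = 0.682, y = 0.303
Drum-2 feed = drum-1 vapor: z₂ = (0.6967, 0.3033).
Drum 2:
Rachford–Rice: g(ψ₂) = Σ zᵢ(Kᵢ−1)/(1+ψ₂(Kᵢ−1)) = 0.
Check two-phase: ΣzᵢKᵢ = 1.129 > 1 and Σzᵢ/Kᵢ = 1.469 > 1, so g(0) = 0.129 > 0 and g(1) = -0.469 < 0.
Newton–Raphson from ψ₂ = 0.68:
  ψ₂ = 0.680: g = -0.1466, g' = -0.626 → ψ₂ = 0.446
  ψ₂ = 0.446: g = -0.0275, g' = -0.422 → ψ₂ = 0.381
  ψ₂ = 0.381: g = -0.0011, g' = -0.391 → ψ₂ = 0.378
Converged at ψ₂ = 0.378.
  1: x = 0.588, y = 0.875
  2: x = 0.412, y = 0.125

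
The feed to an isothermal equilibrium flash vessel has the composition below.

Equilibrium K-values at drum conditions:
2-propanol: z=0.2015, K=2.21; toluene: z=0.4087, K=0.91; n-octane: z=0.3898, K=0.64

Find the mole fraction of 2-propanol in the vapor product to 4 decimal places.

y_2-propanol = 0.3481

Let ψ = V/F and solve Σ zᵢ(Kᵢ−1)/(1+ψ(Kᵢ−1)) = 0.
Feasibility: ΣzᵢKᵢ = 1.0667, Σzᵢ/Kᵢ = 1.1494 — both > 1, two phases present.
Newton iteration, ψ⁰ = 0.5:
  ψ = 0.5000: g = -0.05774, g' = -0.1933 → ψ = 0.2013
  ψ = 0.2013: g = 0.00731, g' = -0.2529 → ψ = 0.2302
  ψ = 0.2302: g = 0.00013, g' = -0.2440 → ψ = 0.2307
Converged at ψ = 0.2307.
Compositions from xᵢ = zᵢ/(1+ψ(Kᵢ−1)), yᵢ = Kᵢxᵢ:
  2-propanol: x = 0.1575, y = 0.3481
  toluene: x = 0.4174, y = 0.3798
  n-octane: x = 0.4251, y = 0.2721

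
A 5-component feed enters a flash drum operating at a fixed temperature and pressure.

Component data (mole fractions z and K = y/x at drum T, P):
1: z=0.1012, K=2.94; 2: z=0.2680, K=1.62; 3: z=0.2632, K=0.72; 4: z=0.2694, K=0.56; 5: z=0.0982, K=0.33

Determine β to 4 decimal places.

Rachford–Rice: g(β) = Σ zᵢ(Kᵢ−1)/(1+β(Kᵢ−1)) = 0.
Feasibility: ΣzᵢKᵢ = 1.1045, Σzᵢ/Kᵢ = 1.3441 — both > 1, two phases present.
Iterate (Newton) starting at β = 0.61:
  β = 0.6100: g = -0.15169, g' = -0.3877 → β = 0.2187
  β = 0.2187: g = -0.00259, g' = -0.4154 → β = 0.2125
Converged at β = 0.2125.

β = 0.2125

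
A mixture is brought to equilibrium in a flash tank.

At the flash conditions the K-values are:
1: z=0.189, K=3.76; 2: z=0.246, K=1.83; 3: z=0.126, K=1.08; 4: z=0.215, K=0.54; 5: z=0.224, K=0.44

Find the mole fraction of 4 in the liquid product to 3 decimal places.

x_4 = 0.303

Let ψ = V/F and solve Σ zᵢ(Kᵢ−1)/(1+ψ(Kᵢ−1)) = 0.
Feasibility: ΣzᵢKᵢ = 1.512, Σzᵢ/Kᵢ = 1.209 — both > 1, two phases present.
Newton–Raphson from ψ = 0.36:
  ψ = 0.360: g = 0.1530, g' = -0.639 → ψ = 0.599
  ψ = 0.599: g = 0.0171, g' = -0.527 → ψ = 0.632
Converged at ψ = 0.632.
Compositions from xᵢ = zᵢ/(1+ψ(Kᵢ−1)), yᵢ = Kᵢxᵢ:
  1: x = 0.069, y = 0.259
  2: x = 0.161, y = 0.295
  3: x = 0.120, y = 0.130
  4: x = 0.303, y = 0.164
  5: x = 0.347, y = 0.153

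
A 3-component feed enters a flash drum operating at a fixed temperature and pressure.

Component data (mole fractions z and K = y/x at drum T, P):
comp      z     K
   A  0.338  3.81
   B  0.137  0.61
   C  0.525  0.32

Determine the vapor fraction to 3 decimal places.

ψ = 0.305

Newton–Raphson from ψ = 0.56:
  ψ = 0.560: g = -0.2759, g' = -1.070 → ψ = 0.302
  ψ = 0.302: g = 0.0037, g' = -1.192 → ψ = 0.305
Converged at ψ = 0.305.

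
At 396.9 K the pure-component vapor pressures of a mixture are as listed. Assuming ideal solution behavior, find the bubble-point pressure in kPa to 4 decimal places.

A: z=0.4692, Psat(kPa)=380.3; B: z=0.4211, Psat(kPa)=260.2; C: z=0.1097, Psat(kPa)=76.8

At the bubble point ψ → 0, so ΣzᵢKᵢ = 1 with Kᵢ = Pᵢˢᵃᵗ/P ⇒ P = ΣzᵢPᵢˢᵃᵗ.
P = 0.4692·380.3 + 0.4211·260.2 + 0.1097·76.8 = 296.4319 kPa

Pbub = 296.4319 kPa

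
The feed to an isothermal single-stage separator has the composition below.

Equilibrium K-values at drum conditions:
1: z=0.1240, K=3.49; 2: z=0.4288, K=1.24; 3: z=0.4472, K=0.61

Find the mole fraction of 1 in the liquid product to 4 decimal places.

x_1 = 0.0525

Rachford–Rice: g(V/F) = Σ zᵢ(Kᵢ−1)/(1+V/F(Kᵢ−1)) = 0.
g(0) = ΣzᵢKᵢ − 1 = 0.2373 and g(1) = 1 − Σzᵢ/Kᵢ = -0.1145, so a root lies in (0, 1).
Newton–Raphson from V/F = 0.5:
  V/F = 0.5000: g = 0.01276, g' = -0.2772 → V/F = 0.5460
  V/F = 0.5460: g = 0.00024, g' = -0.2672 → V/F = 0.5469
Converged at V/F = 0.5469.
Compositions from xᵢ = zᵢ/(1+V/F(Kᵢ−1)), yᵢ = Kᵢxᵢ:
  1: x = 0.0525, y = 0.1832
  2: x = 0.3790, y = 0.4700
  3: x = 0.5685, y = 0.3468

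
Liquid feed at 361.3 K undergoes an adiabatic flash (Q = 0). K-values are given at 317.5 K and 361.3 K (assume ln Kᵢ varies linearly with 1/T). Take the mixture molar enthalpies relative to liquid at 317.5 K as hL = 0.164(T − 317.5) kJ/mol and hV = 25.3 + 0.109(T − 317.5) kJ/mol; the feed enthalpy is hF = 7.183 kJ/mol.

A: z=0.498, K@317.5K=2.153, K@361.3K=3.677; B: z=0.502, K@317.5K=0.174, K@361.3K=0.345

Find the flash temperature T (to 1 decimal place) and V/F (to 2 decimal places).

T = 323.9 K, V/F = 0.25

Adiabatic flash: solve Rachford–Rice at each trial T, then check hF = ψ·hV(T) + (1−ψ)·hL(T).
  T = 317.5 K: K = (2.153, 0.174), RR gives ψ = 0.168, H_out = 4.238 kJ/mol
  T = 361.3 K: K = (3.677, 0.345), RR gives ψ = 0.573, H_out = 20.295 kJ/mol
  T = 339.4 K: K = (2.863, 0.250), RR gives ψ = 0.395, H_out = 13.107 kJ/mol
  T = 328.4 K: K = (2.493, 0.210), RR gives ψ = 0.294, H_out = 9.049 kJ/mol
  T = 322.9 K: K = (2.318, 0.191), RR gives ψ = 0.235, H_out = 6.758 kJ/mol
  T = 325.6 K: K = (2.403, 0.200), RR gives ψ = 0.265, H_out = 7.912 kJ/mol
  T = 324.2 K: K = (2.359, 0.196), RR gives ψ = 0.250, H_out = 7.321 kJ/mol
Linear interpolation between T = 322.9 (H_out = 6.758) and T = 324.2 (H_out = 7.321) on hF = 7.183 gives T ≈ 323.9 K, at which ψ = 0.25.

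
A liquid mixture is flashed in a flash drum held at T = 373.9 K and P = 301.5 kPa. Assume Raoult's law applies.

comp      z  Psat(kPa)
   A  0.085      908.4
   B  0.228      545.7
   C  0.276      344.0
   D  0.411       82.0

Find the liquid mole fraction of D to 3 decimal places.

Raoult's law: Kᵢ = Pᵢˢᵃᵗ/P = Pᵢˢᵃᵗ/301.5.
  K_A = 908.4/301.5 = 3.01294, K_B = 545.7/301.5 = 1.80995, K_C = 344.0/301.5 = 1.14096, K_D = 82.0/301.5 = 0.27197
Let ψ = V/F and solve Σ zᵢ(Kᵢ−1)/(1+ψ(Kᵢ−1)) = 0.
g(0) = ΣzᵢKᵢ − 1 = 0.095 and g(1) = 1 − Σzᵢ/Kᵢ = -0.907, so a root lies in (0, 1).
Iterate (Newton) starting at ψ = 0.5:
  ψ = 0.500: g = -0.2174, g' = -0.705 → ψ = 0.191
  ψ = 0.191: g = -0.0264, g' = -0.591 → ψ = 0.147
Converged at ψ = 0.147.
Compositions from xᵢ = zᵢ/(1+ψ(Kᵢ−1)), yᵢ = Kᵢxᵢ:
  A: x = 0.066, y = 0.198
  B: x = 0.204, y = 0.369
  C: x = 0.270, y = 0.309
  D: x = 0.460, y = 0.125

x_D = 0.460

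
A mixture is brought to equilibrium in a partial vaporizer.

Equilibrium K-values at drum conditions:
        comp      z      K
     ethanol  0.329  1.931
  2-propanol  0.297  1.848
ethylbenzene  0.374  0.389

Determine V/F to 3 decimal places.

V/F = 0.605

Rachford–Rice: g(V/F) = Σ zᵢ(Kᵢ−1)/(1+V/F(Kᵢ−1)) = 0.
Check two-phase: ΣzᵢKᵢ = 1.330 > 1 and Σzᵢ/Kᵢ = 1.293 > 1, so g(0) = 0.330 > 0 and g(1) = -0.293 < 0.
Newton–Raphson from V/F = 0.5:
  V/F = 0.500: g = 0.0568, g' = -0.528 → V/F = 0.608
  V/F = 0.608: g = -0.0017, g' = -0.563 → V/F = 0.605
Converged at V/F = 0.605.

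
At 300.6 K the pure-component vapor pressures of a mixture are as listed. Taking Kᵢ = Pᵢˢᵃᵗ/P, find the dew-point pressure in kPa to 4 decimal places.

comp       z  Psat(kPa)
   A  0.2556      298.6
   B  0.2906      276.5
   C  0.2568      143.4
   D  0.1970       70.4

At the dew point ψ → 1, so Σzᵢ/Kᵢ = 1 with Kᵢ = Pᵢˢᵃᵗ/P ⇒ 1/P = Σzᵢ/Pᵢˢᵃᵗ.
1/P = 0.2556/298.6 + 0.2906/276.5 + 0.2568/143.4 + 0.1970/70.4 = 0.0064961 ⇒ P = 153.9390 kPa

Pdew = 153.9390 kPa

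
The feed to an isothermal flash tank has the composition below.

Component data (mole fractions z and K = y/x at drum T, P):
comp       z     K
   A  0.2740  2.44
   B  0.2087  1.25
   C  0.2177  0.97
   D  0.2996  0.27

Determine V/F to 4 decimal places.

V/F = 0.3681

Material balance + equilibrium reduce to Σ zᵢ(Kᵢ−1)/(1+V/F(Kᵢ−1)) = 0.
Feasibility: ΣzᵢKᵢ = 1.2215, Σzᵢ/Kᵢ = 1.6133 — both > 1, two phases present.
Newton–Raphson from V/F = 0.5:
  V/F = 0.5000: g = -0.07528, g' = -0.5985 → V/F = 0.3742
  V/F = 0.3742: g = -0.00341, g' = -0.5533 → V/F = 0.3681
Converged at V/F = 0.3681.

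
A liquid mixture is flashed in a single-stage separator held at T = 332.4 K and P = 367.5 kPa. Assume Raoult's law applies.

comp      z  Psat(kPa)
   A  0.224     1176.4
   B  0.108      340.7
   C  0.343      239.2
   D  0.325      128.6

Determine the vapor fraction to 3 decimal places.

ψ = 0.153

Raoult's law: Kᵢ = Pᵢˢᵃᵗ/P = Pᵢˢᵃᵗ/367.5.
  K_A = 1176.4/367.5 = 3.20109, K_B = 340.7/367.5 = 0.92707, K_C = 239.2/367.5 = 0.65088, K_D = 128.6/367.5 = 0.34993
Let ψ = V/F and solve Σ zᵢ(Kᵢ−1)/(1+ψ(Kᵢ−1)) = 0.
Check two-phase: ΣzᵢKᵢ = 1.154 > 1 and Σzᵢ/Kᵢ = 1.642 > 1, so g(0) = 0.154 > 0 and g(1) = -0.642 < 0.
Newton iteration, ψ⁰ = 0.67:
  ψ = 0.670: g = -0.3397, g' = -0.680 → ψ = 0.171
  ψ = 0.171: g = -0.0145, g' = -0.795 → ψ = 0.152
  ψ = 0.152: g = 0.0003, g' = -0.825 → ψ = 0.153
Converged at ψ = 0.153.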